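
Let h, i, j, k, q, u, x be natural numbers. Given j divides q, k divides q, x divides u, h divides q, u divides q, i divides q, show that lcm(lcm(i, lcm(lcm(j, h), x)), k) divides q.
j divides q and h divides q, so lcm(j, h) divides q. x divides u and u divides q, thus x divides q. lcm(j, h) divides q, so lcm(lcm(j, h), x) divides q. Since i divides q, lcm(i, lcm(lcm(j, h), x)) divides q. Since k divides q, lcm(lcm(i, lcm(lcm(j, h), x)), k) divides q.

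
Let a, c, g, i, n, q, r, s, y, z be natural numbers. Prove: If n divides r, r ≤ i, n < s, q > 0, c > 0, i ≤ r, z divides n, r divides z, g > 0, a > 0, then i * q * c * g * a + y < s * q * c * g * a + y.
Because r divides z and z divides n, r divides n. Since n divides r, n = r. r ≤ i and i ≤ r, thus r = i. n = r, so n = i. Since n < s, i < s. From q > 0, by multiplying by a positive, i * q < s * q. From c > 0, by multiplying by a positive, i * q * c < s * q * c. From g > 0, by multiplying by a positive, i * q * c * g < s * q * c * g. Because a > 0, by multiplying by a positive, i * q * c * g * a < s * q * c * g * a. Then i * q * c * g * a + y < s * q * c * g * a + y.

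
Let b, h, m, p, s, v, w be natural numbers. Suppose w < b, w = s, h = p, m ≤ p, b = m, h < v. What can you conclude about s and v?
s < v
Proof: b = m and w < b, therefore w < m. From w = s, s < m. From h = p and h < v, p < v. Since m ≤ p, m < v. Since s < m, s < v.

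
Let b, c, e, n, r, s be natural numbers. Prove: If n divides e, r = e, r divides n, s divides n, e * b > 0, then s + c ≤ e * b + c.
r = e and r divides n, thus e divides n. n divides e, so n = e. s divides n, so s divides e. Then s divides e * b. e * b > 0, so s ≤ e * b. Then s + c ≤ e * b + c.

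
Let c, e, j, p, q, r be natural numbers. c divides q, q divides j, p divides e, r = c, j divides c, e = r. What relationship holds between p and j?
p divides j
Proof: e = r and r = c, hence e = c. From c divides q and q divides j, c divides j. Since j divides c, c = j. e = c, so e = j. p divides e, so p divides j.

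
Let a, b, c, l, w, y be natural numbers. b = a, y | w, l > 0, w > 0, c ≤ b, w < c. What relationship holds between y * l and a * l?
y * l < a * l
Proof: y | w and w > 0, thus y ≤ w. Because w < c and c ≤ b, w < b. Since b = a, w < a. y ≤ w, so y < a. From l > 0, y * l < a * l.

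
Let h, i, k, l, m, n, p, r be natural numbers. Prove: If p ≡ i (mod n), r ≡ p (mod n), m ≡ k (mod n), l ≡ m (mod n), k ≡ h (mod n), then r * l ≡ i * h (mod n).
Because r ≡ p (mod n) and p ≡ i (mod n), r ≡ i (mod n). Since l ≡ m (mod n) and m ≡ k (mod n), l ≡ k (mod n). Since k ≡ h (mod n), l ≡ h (mod n). Combining with r ≡ i (mod n), by multiplying congruences, r * l ≡ i * h (mod n).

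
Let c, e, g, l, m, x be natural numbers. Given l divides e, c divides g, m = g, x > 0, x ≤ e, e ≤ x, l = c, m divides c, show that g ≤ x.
m = g and m divides c, hence g divides c. c divides g, so c = g. Since l = c, l = g. e ≤ x and x ≤ e, hence e = x. Because l divides e, l divides x. x > 0, so l ≤ x. Since l = g, g ≤ x.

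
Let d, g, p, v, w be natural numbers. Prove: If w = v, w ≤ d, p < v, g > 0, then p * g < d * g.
Since w = v and w ≤ d, v ≤ d. p < v, so p < d. Since g > 0, p * g < d * g.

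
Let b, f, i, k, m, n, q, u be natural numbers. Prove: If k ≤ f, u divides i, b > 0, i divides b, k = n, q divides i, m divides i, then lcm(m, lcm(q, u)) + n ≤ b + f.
q divides i and u divides i, thus lcm(q, u) divides i. Since m divides i, lcm(m, lcm(q, u)) divides i. Since i divides b, lcm(m, lcm(q, u)) divides b. Since b > 0, lcm(m, lcm(q, u)) ≤ b. k = n and k ≤ f, thus n ≤ f. lcm(m, lcm(q, u)) ≤ b, so lcm(m, lcm(q, u)) + n ≤ b + f.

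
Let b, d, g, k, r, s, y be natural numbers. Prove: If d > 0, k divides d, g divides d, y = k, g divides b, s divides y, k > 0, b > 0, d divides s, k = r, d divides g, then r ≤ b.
d divides s and s divides y, hence d divides y. y = k, so d divides k. From k > 0, d ≤ k. From k divides d and d > 0, k ≤ d. From d ≤ k, d = k. g divides d and d divides g, hence g = d. Since g divides b, d divides b. d = k, so k divides b. k = r, so r divides b. b > 0, so r ≤ b.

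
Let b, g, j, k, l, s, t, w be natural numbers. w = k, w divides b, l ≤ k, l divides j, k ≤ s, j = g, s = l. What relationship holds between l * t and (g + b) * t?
l * t divides (g + b) * t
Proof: Because j = g and l divides j, l divides g. s = l and k ≤ s, therefore k ≤ l. l ≤ k, so k = l. Since w = k, w = l. Since w divides b, l divides b. l divides g, so l divides g + b. Then l * t divides (g + b) * t.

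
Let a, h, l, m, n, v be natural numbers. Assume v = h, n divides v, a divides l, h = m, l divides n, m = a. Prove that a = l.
From v = h and h = m, v = m. Because l divides n and n divides v, l divides v. v = m, so l divides m. m = a, so l divides a. a divides l, so a = l.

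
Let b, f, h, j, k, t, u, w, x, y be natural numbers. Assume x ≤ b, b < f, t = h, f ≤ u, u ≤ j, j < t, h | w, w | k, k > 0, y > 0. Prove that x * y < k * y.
u ≤ j and j < t, so u < t. f ≤ u, so f < t. Since t = h, f < h. Since b < f, b < h. x ≤ b, so x < h. h | w and w | k, therefore h | k. Since k > 0, h ≤ k. x < h, so x < k. From y > 0, x * y < k * y.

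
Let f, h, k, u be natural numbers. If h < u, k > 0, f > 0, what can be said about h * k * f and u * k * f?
h * k * f < u * k * f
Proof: Since h < u and k > 0, by multiplying by a positive, h * k < u * k. Since f > 0, by multiplying by a positive, h * k * f < u * k * f.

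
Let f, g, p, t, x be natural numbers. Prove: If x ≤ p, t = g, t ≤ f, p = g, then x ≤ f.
p = g and x ≤ p, so x ≤ g. Since t = g and t ≤ f, g ≤ f. x ≤ g, so x ≤ f.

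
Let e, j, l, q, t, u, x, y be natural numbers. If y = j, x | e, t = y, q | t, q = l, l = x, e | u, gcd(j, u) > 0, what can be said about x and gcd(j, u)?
x ≤ gcd(j, u)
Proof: q = l and l = x, thus q = x. Since q | t, x | t. t = y, so x | y. y = j, so x | j. x | e and e | u, hence x | u. Since x | j, x | gcd(j, u). gcd(j, u) > 0, so x ≤ gcd(j, u).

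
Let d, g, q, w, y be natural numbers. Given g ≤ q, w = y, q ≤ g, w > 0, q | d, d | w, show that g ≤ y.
Because q ≤ g and g ≤ q, q = g. q | d and d | w, thus q | w. q = g, so g | w. w > 0, so g ≤ w. w = y, so g ≤ y.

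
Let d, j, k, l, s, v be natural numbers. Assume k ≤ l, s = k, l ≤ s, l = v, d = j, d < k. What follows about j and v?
j < v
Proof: s = k and l ≤ s, thus l ≤ k. k ≤ l, so k = l. l = v, so k = v. d = j and d < k, therefore j < k. k = v, so j < v.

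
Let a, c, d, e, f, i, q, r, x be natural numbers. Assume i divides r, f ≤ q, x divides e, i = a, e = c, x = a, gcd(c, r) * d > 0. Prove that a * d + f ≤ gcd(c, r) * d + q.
Because e = c and x divides e, x divides c. x = a, so a divides c. i = a and i divides r, therefore a divides r. a divides c, so a divides gcd(c, r). Then a * d divides gcd(c, r) * d. gcd(c, r) * d > 0, so a * d ≤ gcd(c, r) * d. f ≤ q, so a * d + f ≤ gcd(c, r) * d + q.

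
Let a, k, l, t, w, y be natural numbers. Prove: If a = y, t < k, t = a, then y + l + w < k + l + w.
Since t = a and t < k, a < k. a = y, so y < k. Then y + l < k + l. Then y + l + w < k + l + w.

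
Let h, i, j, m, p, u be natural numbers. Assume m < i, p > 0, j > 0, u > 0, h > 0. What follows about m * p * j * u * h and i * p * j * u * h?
m * p * j * u * h < i * p * j * u * h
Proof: m < i and p > 0. By multiplying by a positive, m * p < i * p. Since j > 0, by multiplying by a positive, m * p * j < i * p * j. Combined with u > 0, by multiplying by a positive, m * p * j * u < i * p * j * u. Combined with h > 0, by multiplying by a positive, m * p * j * u * h < i * p * j * u * h.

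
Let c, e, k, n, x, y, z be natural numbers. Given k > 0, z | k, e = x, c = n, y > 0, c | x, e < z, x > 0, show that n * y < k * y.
Because c = n and c | x, n | x. Since x > 0, n ≤ x. Since e = x and e < z, x < z. Since z | k and k > 0, z ≤ k. x < z, so x < k. n ≤ x, so n < k. y > 0, so n * y < k * y.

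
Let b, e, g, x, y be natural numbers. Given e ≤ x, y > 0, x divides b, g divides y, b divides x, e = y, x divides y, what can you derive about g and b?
g divides b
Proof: Because e = y and e ≤ x, y ≤ x. x divides y and y > 0, hence x ≤ y. Since y ≤ x, y = x. x divides b and b divides x, therefore x = b. Since y = x, y = b. Since g divides y, g divides b.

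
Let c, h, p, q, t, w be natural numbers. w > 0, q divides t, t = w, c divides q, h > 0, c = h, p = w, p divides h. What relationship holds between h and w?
h = w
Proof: t = w and q divides t, thus q divides w. Since c divides q, c divides w. w > 0, so c ≤ w. Since c = h, h ≤ w. Because p = w and p divides h, w divides h. Since h > 0, w ≤ h. h ≤ w, so h = w.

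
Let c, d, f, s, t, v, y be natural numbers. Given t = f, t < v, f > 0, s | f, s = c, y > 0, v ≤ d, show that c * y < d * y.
Because s = c and s | f, c | f. Because f > 0, c ≤ f. t = f and t < v, therefore f < v. c ≤ f, so c < v. v ≤ d, so c < d. y > 0, so c * y < d * y.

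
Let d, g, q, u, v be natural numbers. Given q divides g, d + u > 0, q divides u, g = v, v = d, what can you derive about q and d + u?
q ≤ d + u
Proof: g = v and v = d, therefore g = d. Since q divides g, q divides d. Since q divides u, q divides d + u. d + u > 0, so q ≤ d + u.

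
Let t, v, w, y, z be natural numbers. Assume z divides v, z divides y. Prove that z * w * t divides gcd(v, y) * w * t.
z divides v and z divides y, so z divides gcd(v, y). Then z * w divides gcd(v, y) * w. Then z * w * t divides gcd(v, y) * w * t.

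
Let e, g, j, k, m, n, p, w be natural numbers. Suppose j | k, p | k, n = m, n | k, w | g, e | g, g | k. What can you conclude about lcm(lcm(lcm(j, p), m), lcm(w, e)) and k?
lcm(lcm(lcm(j, p), m), lcm(w, e)) | k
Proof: j | k and p | k, therefore lcm(j, p) | k. n = m and n | k, thus m | k. lcm(j, p) | k, so lcm(lcm(j, p), m) | k. w | g and e | g, hence lcm(w, e) | g. Because g | k, lcm(w, e) | k. Since lcm(lcm(j, p), m) | k, lcm(lcm(lcm(j, p), m), lcm(w, e)) | k.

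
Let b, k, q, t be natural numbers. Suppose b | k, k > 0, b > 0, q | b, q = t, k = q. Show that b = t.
b | k and k > 0, therefore b ≤ k. Since k = q, b ≤ q. q | b and b > 0, hence q ≤ b. b ≤ q, so b = q. Since q = t, b = t.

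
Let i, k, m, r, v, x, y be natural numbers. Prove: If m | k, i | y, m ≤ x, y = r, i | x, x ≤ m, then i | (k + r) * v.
m ≤ x and x ≤ m, therefore m = x. Since m | k, x | k. i | x, so i | k. y = r and i | y, hence i | r. i | k, so i | k + r. Then i | (k + r) * v.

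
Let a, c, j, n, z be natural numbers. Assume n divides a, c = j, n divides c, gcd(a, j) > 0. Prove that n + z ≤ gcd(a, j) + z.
From c = j and n divides c, n divides j. n divides a, so n divides gcd(a, j). Since gcd(a, j) > 0, n ≤ gcd(a, j). Then n + z ≤ gcd(a, j) + z.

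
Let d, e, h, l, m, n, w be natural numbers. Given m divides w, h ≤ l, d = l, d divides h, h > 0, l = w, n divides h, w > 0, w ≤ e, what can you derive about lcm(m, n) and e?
lcm(m, n) ≤ e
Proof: Since d = l and d divides h, l divides h. h > 0, so l ≤ h. h ≤ l, so h = l. Since l = w, h = w. Since n divides h, n divides w. From m divides w, lcm(m, n) divides w. Since w > 0, lcm(m, n) ≤ w. Since w ≤ e, lcm(m, n) ≤ e.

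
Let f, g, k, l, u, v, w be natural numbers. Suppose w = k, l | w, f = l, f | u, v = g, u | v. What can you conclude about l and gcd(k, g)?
l | gcd(k, g)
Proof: w = k and l | w, therefore l | k. Since v = g and u | v, u | g. f | u, so f | g. Since f = l, l | g. Since l | k, l | gcd(k, g).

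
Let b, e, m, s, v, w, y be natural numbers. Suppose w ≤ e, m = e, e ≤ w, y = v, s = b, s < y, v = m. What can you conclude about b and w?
b < w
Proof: e ≤ w and w ≤ e, hence e = w. y = v and v = m, hence y = m. m = e, so y = e. From s = b and s < y, b < y. From y = e, b < e. e = w, so b < w.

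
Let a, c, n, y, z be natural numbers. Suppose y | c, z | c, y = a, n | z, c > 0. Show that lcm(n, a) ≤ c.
n | z and z | c, thus n | c. y = a and y | c, so a | c. Since n | c, lcm(n, a) | c. c > 0, so lcm(n, a) ≤ c.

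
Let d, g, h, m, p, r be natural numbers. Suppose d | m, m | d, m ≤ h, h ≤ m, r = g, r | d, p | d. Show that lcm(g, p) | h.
d | m and m | d, hence d = m. m ≤ h and h ≤ m, hence m = h. d = m, so d = h. From r = g and r | d, g | d. Since p | d, lcm(g, p) | d. Since d = h, lcm(g, p) | h.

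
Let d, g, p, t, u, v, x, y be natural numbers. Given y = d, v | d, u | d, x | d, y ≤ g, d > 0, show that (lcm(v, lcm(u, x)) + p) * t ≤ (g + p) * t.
u | d and x | d, thus lcm(u, x) | d. Since v | d, lcm(v, lcm(u, x)) | d. Since d > 0, lcm(v, lcm(u, x)) ≤ d. Because y = d and y ≤ g, d ≤ g. Since lcm(v, lcm(u, x)) ≤ d, lcm(v, lcm(u, x)) ≤ g. Then lcm(v, lcm(u, x)) + p ≤ g + p. Then (lcm(v, lcm(u, x)) + p) * t ≤ (g + p) * t.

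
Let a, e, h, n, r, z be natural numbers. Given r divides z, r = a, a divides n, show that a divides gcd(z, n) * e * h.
r = a and r divides z, thus a divides z. a divides n, so a divides gcd(z, n). Then a divides gcd(z, n) * e. Then a divides gcd(z, n) * e * h.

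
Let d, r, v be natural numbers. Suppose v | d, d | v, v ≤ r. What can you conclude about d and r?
d ≤ r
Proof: v | d and d | v, therefore v = d. v ≤ r, so d ≤ r.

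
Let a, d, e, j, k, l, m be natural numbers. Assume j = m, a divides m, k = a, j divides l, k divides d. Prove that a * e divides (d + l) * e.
From k = a and k divides d, a divides d. j = m and j divides l, therefore m divides l. Since a divides m, a divides l. a divides d, so a divides d + l. Then a * e divides (d + l) * e.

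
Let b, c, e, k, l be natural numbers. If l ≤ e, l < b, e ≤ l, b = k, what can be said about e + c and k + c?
e + c < k + c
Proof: From l ≤ e and e ≤ l, l = e. b = k and l < b, hence l < k. Since l = e, e < k. Then e + c < k + c.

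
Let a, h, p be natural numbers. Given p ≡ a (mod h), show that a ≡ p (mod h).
p ≡ a (mod h). By symmetry, a ≡ p (mod h).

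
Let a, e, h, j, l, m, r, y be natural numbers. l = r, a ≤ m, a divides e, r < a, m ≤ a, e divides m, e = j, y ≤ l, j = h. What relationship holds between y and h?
y < h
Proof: m ≤ a and a ≤ m, hence m = a. e divides m, so e divides a. Since a divides e, a = e. Since e = j, a = j. j = h, so a = h. l = r and y ≤ l, therefore y ≤ r. r < a, so y < a. a = h, so y < h.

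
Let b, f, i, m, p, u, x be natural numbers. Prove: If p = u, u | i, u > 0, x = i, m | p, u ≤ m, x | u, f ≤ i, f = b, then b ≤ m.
x = i and x | u, therefore i | u. Since u | i, i = u. p = u and m | p, therefore m | u. From u > 0, m ≤ u. Since u ≤ m, u = m. i = u, so i = m. From f ≤ i, f ≤ m. Since f = b, b ≤ m.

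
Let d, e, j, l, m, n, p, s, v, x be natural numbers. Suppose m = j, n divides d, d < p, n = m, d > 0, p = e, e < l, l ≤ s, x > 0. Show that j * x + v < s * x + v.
n = m and m = j, thus n = j. From n divides d and d > 0, n ≤ d. n = j, so j ≤ d. Because p = e and d < p, d < e. Since e < l and l ≤ s, e < s. d < e, so d < s. j ≤ d, so j < s. Combined with x > 0, by multiplying by a positive, j * x < s * x. Then j * x + v < s * x + v.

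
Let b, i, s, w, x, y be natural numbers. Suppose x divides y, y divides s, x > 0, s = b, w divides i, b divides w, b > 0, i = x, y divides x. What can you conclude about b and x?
b = x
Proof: y divides x and x divides y, thus y = x. s = b and y divides s, hence y divides b. Since y = x, x divides b. Since b > 0, x ≤ b. i = x and w divides i, thus w divides x. b divides w, so b divides x. Since x > 0, b ≤ x. Because x ≤ b, x = b. Then b = x.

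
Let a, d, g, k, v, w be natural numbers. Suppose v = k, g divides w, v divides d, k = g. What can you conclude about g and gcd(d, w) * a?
g divides gcd(d, w) * a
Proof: v = k and k = g, therefore v = g. From v divides d, g divides d. Since g divides w, g divides gcd(d, w). Then g divides gcd(d, w) * a.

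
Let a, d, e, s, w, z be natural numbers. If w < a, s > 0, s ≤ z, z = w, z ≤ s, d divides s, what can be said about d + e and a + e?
d + e < a + e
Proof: From s ≤ z and z ≤ s, s = z. Since z = w, s = w. d divides s and s > 0, therefore d ≤ s. Since s = w, d ≤ w. Since w < a, d < a. Then d + e < a + e.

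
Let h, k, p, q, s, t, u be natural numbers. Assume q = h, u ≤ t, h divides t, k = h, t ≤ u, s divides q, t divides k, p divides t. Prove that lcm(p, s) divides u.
From t ≤ u and u ≤ t, t = u. k = h and t divides k, thus t divides h. Since h divides t, h = t. q = h, so q = t. Because s divides q, s divides t. Because p divides t, lcm(p, s) divides t. t = u, so lcm(p, s) divides u.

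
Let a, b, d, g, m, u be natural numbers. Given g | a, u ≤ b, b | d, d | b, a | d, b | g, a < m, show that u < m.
Because d | b and b | d, d = b. a | d, so a | b. b | g and g | a, hence b | a. Since a | b, a = b. Since a < m, b < m. u ≤ b, so u < m.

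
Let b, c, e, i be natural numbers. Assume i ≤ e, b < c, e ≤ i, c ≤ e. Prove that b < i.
Because e ≤ i and i ≤ e, e = i. Since b < c and c ≤ e, b < e. e = i, so b < i.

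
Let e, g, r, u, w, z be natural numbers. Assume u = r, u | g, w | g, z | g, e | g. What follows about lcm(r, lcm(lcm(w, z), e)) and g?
lcm(r, lcm(lcm(w, z), e)) | g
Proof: From u = r and u | g, r | g. w | g and z | g, therefore lcm(w, z) | g. e | g, so lcm(lcm(w, z), e) | g. Because r | g, lcm(r, lcm(lcm(w, z), e)) | g.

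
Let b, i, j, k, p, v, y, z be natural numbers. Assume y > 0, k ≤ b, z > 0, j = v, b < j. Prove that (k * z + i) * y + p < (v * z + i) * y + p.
k ≤ b and b < j, so k < j. Since j = v, k < v. z > 0, so k * z < v * z. Then k * z + i < v * z + i. y > 0, so (k * z + i) * y < (v * z + i) * y. Then (k * z + i) * y + p < (v * z + i) * y + p.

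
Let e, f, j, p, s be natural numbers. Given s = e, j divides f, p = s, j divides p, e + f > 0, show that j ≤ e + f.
p = s and j divides p, so j divides s. s = e, so j divides e. j divides f, so j divides e + f. Since e + f > 0, j ≤ e + f.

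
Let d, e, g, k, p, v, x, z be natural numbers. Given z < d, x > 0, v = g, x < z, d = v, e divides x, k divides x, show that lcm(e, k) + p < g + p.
Because e divides x and k divides x, lcm(e, k) divides x. x > 0, so lcm(e, k) ≤ x. d = v and v = g, so d = g. x < z and z < d, thus x < d. d = g, so x < g. Since lcm(e, k) ≤ x, lcm(e, k) < g. Then lcm(e, k) + p < g + p.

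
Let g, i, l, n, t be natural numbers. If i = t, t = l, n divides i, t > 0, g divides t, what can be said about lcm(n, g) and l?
lcm(n, g) ≤ l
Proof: i = t and n divides i, thus n divides t. g divides t, so lcm(n, g) divides t. Since t > 0, lcm(n, g) ≤ t. From t = l, lcm(n, g) ≤ l.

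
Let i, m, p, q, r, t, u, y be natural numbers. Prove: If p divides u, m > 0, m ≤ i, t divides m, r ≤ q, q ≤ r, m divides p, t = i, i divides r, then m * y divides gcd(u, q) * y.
Since m divides p and p divides u, m divides u. From r ≤ q and q ≤ r, r = q. t divides m and m > 0, so t ≤ m. t = i, so i ≤ m. m ≤ i, so i = m. i divides r, so m divides r. Since r = q, m divides q. Since m divides u, m divides gcd(u, q). Then m * y divides gcd(u, q) * y.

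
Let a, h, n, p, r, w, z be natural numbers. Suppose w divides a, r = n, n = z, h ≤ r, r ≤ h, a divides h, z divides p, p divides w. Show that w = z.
From r = n and n = z, r = z. Because h ≤ r and r ≤ h, h = r. a divides h, so a divides r. Since r = z, a divides z. Since w divides a, w divides z. z divides p and p divides w, thus z divides w. w divides z, so w = z.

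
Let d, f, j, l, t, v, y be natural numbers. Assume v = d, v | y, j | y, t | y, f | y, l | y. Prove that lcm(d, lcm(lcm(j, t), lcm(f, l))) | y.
v = d and v | y, thus d | y. From j | y and t | y, lcm(j, t) | y. f | y and l | y, so lcm(f, l) | y. lcm(j, t) | y, so lcm(lcm(j, t), lcm(f, l)) | y. Since d | y, lcm(d, lcm(lcm(j, t), lcm(f, l))) | y.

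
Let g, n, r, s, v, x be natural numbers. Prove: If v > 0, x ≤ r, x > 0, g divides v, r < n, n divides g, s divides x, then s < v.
From s divides x and x > 0, s ≤ x. Since x ≤ r, s ≤ r. r < n, so s < n. n divides g and g divides v, so n divides v. v > 0, so n ≤ v. s < n, so s < v.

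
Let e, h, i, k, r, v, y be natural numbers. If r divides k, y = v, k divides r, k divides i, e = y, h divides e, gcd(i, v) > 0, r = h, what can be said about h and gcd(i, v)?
h ≤ gcd(i, v)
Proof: k divides r and r divides k, thus k = r. Since k divides i, r divides i. Since r = h, h divides i. From e = y and h divides e, h divides y. Since y = v, h divides v. Since h divides i, h divides gcd(i, v). gcd(i, v) > 0, so h ≤ gcd(i, v).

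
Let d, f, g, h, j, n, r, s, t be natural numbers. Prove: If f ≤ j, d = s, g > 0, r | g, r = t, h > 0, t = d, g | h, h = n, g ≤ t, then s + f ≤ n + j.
From r = t and r | g, t | g. Since g > 0, t ≤ g. Since g ≤ t, g = t. Since t = d, g = d. Since d = s, g = s. From g | h and h > 0, g ≤ h. Since h = n, g ≤ n. g = s, so s ≤ n. f ≤ j, so s + f ≤ n + j.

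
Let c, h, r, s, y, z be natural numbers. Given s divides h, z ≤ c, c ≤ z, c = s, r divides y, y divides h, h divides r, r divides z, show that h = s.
z ≤ c and c ≤ z, hence z = c. Since c = s, z = s. Because r divides y and y divides h, r divides h. Since h divides r, r = h. r divides z, so h divides z. From z = s, h divides s. Since s divides h, s = h. Then h = s.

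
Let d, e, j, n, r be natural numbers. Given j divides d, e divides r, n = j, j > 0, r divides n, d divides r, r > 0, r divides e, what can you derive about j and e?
j = e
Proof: j divides d and d divides r, so j divides r. r > 0, so j ≤ r. n = j and r divides n, therefore r divides j. Since j > 0, r ≤ j. j ≤ r, so j = r. r divides e and e divides r, so r = e. j = r, so j = e.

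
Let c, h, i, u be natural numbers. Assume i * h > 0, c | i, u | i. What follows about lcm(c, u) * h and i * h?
lcm(c, u) * h ≤ i * h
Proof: Because c | i and u | i, lcm(c, u) | i. Then lcm(c, u) * h | i * h. i * h > 0, so lcm(c, u) * h ≤ i * h.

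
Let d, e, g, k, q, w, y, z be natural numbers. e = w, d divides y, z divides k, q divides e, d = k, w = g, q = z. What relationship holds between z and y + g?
z divides y + g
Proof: d = k and d divides y, thus k divides y. Since z divides k, z divides y. e = w and w = g, thus e = g. Since q divides e, q divides g. Since q = z, z divides g. z divides y, so z divides y + g.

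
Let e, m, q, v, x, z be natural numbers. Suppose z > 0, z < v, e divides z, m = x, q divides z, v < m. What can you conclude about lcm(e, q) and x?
lcm(e, q) < x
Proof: Because e divides z and q divides z, lcm(e, q) divides z. Since z > 0, lcm(e, q) ≤ z. z < v and v < m, therefore z < m. m = x, so z < x. Since lcm(e, q) ≤ z, lcm(e, q) < x.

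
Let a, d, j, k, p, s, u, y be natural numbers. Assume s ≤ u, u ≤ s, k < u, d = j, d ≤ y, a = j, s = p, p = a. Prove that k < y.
Since u ≤ s and s ≤ u, u = s. s = p, so u = p. p = a, so u = a. Since k < u, k < a. Since a = j, k < j. d = j and d ≤ y, so j ≤ y. k < j, so k < y.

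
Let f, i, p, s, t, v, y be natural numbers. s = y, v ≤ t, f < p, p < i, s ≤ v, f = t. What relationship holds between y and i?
y < i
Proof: s = y and s ≤ v, hence y ≤ v. f = t and f < p, therefore t < p. Since p < i, t < i. From v ≤ t, v < i. Since y ≤ v, y < i.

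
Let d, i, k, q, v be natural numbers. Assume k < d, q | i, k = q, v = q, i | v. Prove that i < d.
Because v = q and i | v, i | q. q | i, so q = i. k = q, so k = i. k < d, so i < d.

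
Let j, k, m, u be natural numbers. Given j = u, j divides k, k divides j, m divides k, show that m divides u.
k divides j and j divides k, so k = j. Since j = u, k = u. m divides k, so m divides u.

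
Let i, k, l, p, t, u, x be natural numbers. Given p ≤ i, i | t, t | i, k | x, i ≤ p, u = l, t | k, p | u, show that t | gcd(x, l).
t | k and k | x, hence t | x. p ≤ i and i ≤ p, so p = i. Because i | t and t | i, i = t. From p = i, p = t. From p | u, t | u. u = l, so t | l. Since t | x, t | gcd(x, l).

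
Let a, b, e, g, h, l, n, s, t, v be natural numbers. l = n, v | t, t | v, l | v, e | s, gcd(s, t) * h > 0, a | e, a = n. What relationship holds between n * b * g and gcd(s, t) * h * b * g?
n * b * g ≤ gcd(s, t) * h * b * g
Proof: Because a | e and e | s, a | s. Since a = n, n | s. v | t and t | v, therefore v = t. l = n and l | v, hence n | v. v = t, so n | t. From n | s, n | gcd(s, t). Then n | gcd(s, t) * h. gcd(s, t) * h > 0, so n ≤ gcd(s, t) * h. Then n * b ≤ gcd(s, t) * h * b. Then n * b * g ≤ gcd(s, t) * h * b * g.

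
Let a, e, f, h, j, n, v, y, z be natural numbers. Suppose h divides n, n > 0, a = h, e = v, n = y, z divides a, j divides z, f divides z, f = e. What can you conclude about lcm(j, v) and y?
lcm(j, v) ≤ y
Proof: f = e and f divides z, thus e divides z. Because e = v, v divides z. Because j divides z, lcm(j, v) divides z. a = h and z divides a, thus z divides h. Since h divides n, z divides n. lcm(j, v) divides z, so lcm(j, v) divides n. Since n > 0, lcm(j, v) ≤ n. Since n = y, lcm(j, v) ≤ y.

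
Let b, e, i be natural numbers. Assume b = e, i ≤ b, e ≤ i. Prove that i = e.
b = e and i ≤ b, so i ≤ e. e ≤ i, so i = e.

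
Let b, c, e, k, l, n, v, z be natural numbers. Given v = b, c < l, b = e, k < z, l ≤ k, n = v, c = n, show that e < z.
Since c = n and n = v, c = v. Since v = b, c = b. Since b = e, c = e. c < l and l ≤ k, hence c < k. Because k < z, c < z. c = e, so e < z.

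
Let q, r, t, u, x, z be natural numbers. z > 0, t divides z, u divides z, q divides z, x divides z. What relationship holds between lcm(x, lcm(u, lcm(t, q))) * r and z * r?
lcm(x, lcm(u, lcm(t, q))) * r ≤ z * r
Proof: Since t divides z and q divides z, lcm(t, q) divides z. u divides z, so lcm(u, lcm(t, q)) divides z. x divides z, so lcm(x, lcm(u, lcm(t, q))) divides z. z > 0, so lcm(x, lcm(u, lcm(t, q))) ≤ z. By multiplying by a non-negative, lcm(x, lcm(u, lcm(t, q))) * r ≤ z * r.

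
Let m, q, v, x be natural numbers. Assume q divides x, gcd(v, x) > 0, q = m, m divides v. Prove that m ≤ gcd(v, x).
q = m and q divides x, hence m divides x. Since m divides v, m divides gcd(v, x). gcd(v, x) > 0, so m ≤ gcd(v, x).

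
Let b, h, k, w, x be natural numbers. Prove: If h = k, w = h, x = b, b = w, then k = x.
Because x = b and b = w, x = w. Since w = h, x = h. h = k, so x = k. Then k = x.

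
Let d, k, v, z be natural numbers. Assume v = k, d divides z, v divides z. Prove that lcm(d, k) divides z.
v = k and v divides z, therefore k divides z. Since d divides z, lcm(d, k) divides z.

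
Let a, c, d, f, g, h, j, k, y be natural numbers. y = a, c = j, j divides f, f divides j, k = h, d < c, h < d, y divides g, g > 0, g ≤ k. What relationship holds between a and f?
a < f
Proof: Since y = a and y divides g, a divides g. g > 0, so a ≤ g. j divides f and f divides j, therefore j = f. Since c = j, c = f. k = h and g ≤ k, hence g ≤ h. h < d, so g < d. d < c, so g < c. c = f, so g < f. Since a ≤ g, a < f.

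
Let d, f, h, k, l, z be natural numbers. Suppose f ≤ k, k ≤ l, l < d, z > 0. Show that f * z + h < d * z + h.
f ≤ k and k ≤ l, therefore f ≤ l. l < d, so f < d. Since z > 0, by multiplying by a positive, f * z < d * z. Then f * z + h < d * z + h.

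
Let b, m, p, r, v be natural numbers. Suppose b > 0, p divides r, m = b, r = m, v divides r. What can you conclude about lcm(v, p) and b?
lcm(v, p) ≤ b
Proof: r = m and m = b, therefore r = b. From v divides r and p divides r, lcm(v, p) divides r. Since r = b, lcm(v, p) divides b. Since b > 0, lcm(v, p) ≤ b.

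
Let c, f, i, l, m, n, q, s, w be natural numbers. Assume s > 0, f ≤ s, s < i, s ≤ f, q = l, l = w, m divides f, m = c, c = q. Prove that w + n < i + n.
q = l and l = w, therefore q = w. f ≤ s and s ≤ f, therefore f = s. m = c and m divides f, so c divides f. From c = q, q divides f. Since f = s, q divides s. s > 0, so q ≤ s. Since q = w, w ≤ s. s < i, so w < i. Then w + n < i + n.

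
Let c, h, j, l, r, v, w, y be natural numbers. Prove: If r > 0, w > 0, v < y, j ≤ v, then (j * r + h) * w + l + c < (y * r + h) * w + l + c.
j ≤ v and v < y, thus j < y. r > 0, so j * r < y * r. Then j * r + h < y * r + h. Since w > 0, (j * r + h) * w < (y * r + h) * w. Then (j * r + h) * w + l < (y * r + h) * w + l. Then (j * r + h) * w + l + c < (y * r + h) * w + l + c.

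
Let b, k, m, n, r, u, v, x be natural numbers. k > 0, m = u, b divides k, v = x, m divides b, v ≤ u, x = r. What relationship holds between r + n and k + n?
r + n ≤ k + n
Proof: Because v = x and x = r, v = r. v ≤ u, so r ≤ u. Because m divides b and b divides k, m divides k. Since m = u, u divides k. k > 0, so u ≤ k. r ≤ u, so r ≤ k. Then r + n ≤ k + n.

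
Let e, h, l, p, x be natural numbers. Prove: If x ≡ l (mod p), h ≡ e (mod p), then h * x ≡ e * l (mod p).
Since h ≡ e (mod p) and x ≡ l (mod p), by multiplying congruences, h * x ≡ e * l (mod p).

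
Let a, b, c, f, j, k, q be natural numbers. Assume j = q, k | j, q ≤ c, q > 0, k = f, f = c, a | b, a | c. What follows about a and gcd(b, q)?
a | gcd(b, q)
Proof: Because k = f and f = c, k = c. j = q and k | j, thus k | q. Since q > 0, k ≤ q. k = c, so c ≤ q. q ≤ c, so c = q. a | c, so a | q. Since a | b, a | gcd(b, q).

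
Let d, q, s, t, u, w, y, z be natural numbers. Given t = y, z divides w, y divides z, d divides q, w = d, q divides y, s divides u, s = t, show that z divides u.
w = d and z divides w, hence z divides d. Since d divides q, z divides q. q divides y, so z divides y. Since y divides z, y = z. t = y, so t = z. From s = t and s divides u, t divides u. t = z, so z divides u.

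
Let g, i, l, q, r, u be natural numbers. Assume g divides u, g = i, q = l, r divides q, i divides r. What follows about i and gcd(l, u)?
i divides gcd(l, u)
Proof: Since i divides r and r divides q, i divides q. Since q = l, i divides l. Since g = i and g divides u, i divides u. i divides l, so i divides gcd(l, u).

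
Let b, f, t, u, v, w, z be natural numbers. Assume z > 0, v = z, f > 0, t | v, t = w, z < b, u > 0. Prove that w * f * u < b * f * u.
t = w and t | v, thus w | v. v = z, so w | z. Since z > 0, w ≤ z. Since z < b, w < b. f > 0, so w * f < b * f. Since u > 0, w * f * u < b * f * u.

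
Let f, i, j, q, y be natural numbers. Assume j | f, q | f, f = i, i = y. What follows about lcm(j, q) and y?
lcm(j, q) | y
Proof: From f = i and i = y, f = y. Because j | f and q | f, lcm(j, q) | f. f = y, so lcm(j, q) | y.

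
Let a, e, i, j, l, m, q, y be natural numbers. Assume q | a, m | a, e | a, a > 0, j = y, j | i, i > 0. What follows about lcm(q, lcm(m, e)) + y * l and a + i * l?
lcm(q, lcm(m, e)) + y * l ≤ a + i * l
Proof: Because m | a and e | a, lcm(m, e) | a. q | a, so lcm(q, lcm(m, e)) | a. Because a > 0, lcm(q, lcm(m, e)) ≤ a. j | i and i > 0, therefore j ≤ i. j = y, so y ≤ i. Then y * l ≤ i * l. Since lcm(q, lcm(m, e)) ≤ a, lcm(q, lcm(m, e)) + y * l ≤ a + i * l.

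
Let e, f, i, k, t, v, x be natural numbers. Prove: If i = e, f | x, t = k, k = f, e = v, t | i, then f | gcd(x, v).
i = e and t | i, thus t | e. Since t = k, k | e. e = v, so k | v. Since k = f, f | v. Because f | x, f | gcd(x, v).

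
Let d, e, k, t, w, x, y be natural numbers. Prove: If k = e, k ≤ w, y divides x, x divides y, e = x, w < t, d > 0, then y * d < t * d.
x divides y and y divides x, so x = y. Since e = x, e = y. From k = e and k ≤ w, e ≤ w. w < t, so e < t. Since e = y, y < t. Combining with d > 0, by multiplying by a positive, y * d < t * d.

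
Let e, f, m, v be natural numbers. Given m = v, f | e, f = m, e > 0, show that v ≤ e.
f = m and m = v, so f = v. f | e and e > 0, thus f ≤ e. f = v, so v ≤ e.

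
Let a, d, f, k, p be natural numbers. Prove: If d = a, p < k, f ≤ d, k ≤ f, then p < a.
Because p < k and k ≤ f, p < f. d = a and f ≤ d, so f ≤ a. Since p < f, p < a.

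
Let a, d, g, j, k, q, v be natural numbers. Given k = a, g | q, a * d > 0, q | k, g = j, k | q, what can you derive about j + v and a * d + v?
j + v ≤ a * d + v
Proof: q | k and k | q, so q = k. Since k = a, q = a. g | q, so g | a. Because g = j, j | a. Then j | a * d. a * d > 0, so j ≤ a * d. Then j + v ≤ a * d + v.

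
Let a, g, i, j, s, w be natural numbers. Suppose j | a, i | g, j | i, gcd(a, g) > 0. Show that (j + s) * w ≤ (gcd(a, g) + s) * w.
From j | i and i | g, j | g. Since j | a, j | gcd(a, g). gcd(a, g) > 0, so j ≤ gcd(a, g). Then j + s ≤ gcd(a, g) + s. Then (j + s) * w ≤ (gcd(a, g) + s) * w.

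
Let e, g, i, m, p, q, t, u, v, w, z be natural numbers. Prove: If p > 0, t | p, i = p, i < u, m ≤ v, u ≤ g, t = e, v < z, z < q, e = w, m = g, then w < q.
t = e and e = w, thus t = w. From t | p and p > 0, t ≤ p. t = w, so w ≤ p. i = p and i < u, hence p < u. Since u ≤ g, p < g. Since w ≤ p, w < g. Because m ≤ v and v < z, m < z. Since z < q, m < q. m = g, so g < q. w < g, so w < q.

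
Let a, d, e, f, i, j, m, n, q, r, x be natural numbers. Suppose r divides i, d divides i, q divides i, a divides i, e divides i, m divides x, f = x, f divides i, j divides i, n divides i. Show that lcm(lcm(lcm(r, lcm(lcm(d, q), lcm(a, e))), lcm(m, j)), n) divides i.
Because d divides i and q divides i, lcm(d, q) divides i. a divides i and e divides i, therefore lcm(a, e) divides i. Since lcm(d, q) divides i, lcm(lcm(d, q), lcm(a, e)) divides i. Since r divides i, lcm(r, lcm(lcm(d, q), lcm(a, e))) divides i. Since f = x and f divides i, x divides i. m divides x, so m divides i. Since j divides i, lcm(m, j) divides i. lcm(r, lcm(lcm(d, q), lcm(a, e))) divides i, so lcm(lcm(r, lcm(lcm(d, q), lcm(a, e))), lcm(m, j)) divides i. Since n divides i, lcm(lcm(lcm(r, lcm(lcm(d, q), lcm(a, e))), lcm(m, j)), n) divides i.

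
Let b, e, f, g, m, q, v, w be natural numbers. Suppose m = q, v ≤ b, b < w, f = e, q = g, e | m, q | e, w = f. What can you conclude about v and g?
v < g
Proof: w = f and f = e, therefore w = e. Because m = q and e | m, e | q. Since q | e, e = q. w = e, so w = q. b < w, so b < q. q = g, so b < g. v ≤ b, so v < g.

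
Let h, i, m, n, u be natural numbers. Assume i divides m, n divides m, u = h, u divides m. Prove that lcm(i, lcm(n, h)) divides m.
From u = h and u divides m, h divides m. n divides m, so lcm(n, h) divides m. Since i divides m, lcm(i, lcm(n, h)) divides m.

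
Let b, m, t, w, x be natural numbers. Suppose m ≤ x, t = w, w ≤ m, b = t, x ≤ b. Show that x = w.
b = t and t = w, so b = w. x ≤ b, so x ≤ w. w ≤ m and m ≤ x, hence w ≤ x. Since x ≤ w, x = w.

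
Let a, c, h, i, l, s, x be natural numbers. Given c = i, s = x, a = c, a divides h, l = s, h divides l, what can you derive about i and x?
i divides x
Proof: a = c and c = i, hence a = i. l = s and h divides l, thus h divides s. s = x, so h divides x. a divides h, so a divides x. Since a = i, i divides x.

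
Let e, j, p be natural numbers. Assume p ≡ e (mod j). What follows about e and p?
e ≡ p (mod j)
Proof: Since p ≡ e (mod j), by symmetry, e ≡ p (mod j).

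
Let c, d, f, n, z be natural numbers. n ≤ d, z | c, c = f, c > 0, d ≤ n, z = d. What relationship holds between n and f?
n ≤ f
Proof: From d ≤ n and n ≤ d, d = n. z = d, so z = n. Since z | c, n | c. c > 0, so n ≤ c. c = f, so n ≤ f.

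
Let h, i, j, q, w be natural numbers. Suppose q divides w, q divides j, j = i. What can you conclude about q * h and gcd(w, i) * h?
q * h divides gcd(w, i) * h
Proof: From j = i and q divides j, q divides i. Since q divides w, q divides gcd(w, i). Then q * h divides gcd(w, i) * h.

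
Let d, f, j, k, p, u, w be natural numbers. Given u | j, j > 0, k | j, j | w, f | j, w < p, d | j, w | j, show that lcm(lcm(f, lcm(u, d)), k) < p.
u | j and d | j, so lcm(u, d) | j. Since f | j, lcm(f, lcm(u, d)) | j. Because k | j, lcm(lcm(f, lcm(u, d)), k) | j. Since j > 0, lcm(lcm(f, lcm(u, d)), k) ≤ j. From w | j and j | w, w = j. From w < p, j < p. Since lcm(lcm(f, lcm(u, d)), k) ≤ j, lcm(lcm(f, lcm(u, d)), k) < p.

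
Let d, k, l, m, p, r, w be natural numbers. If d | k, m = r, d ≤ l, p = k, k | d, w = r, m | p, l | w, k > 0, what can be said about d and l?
d = l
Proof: k | d and d | k, so k = d. Because w = r and l | w, l | r. From m = r and m | p, r | p. Since p = k, r | k. Since l | r, l | k. k > 0, so l ≤ k. k = d, so l ≤ d. Since d ≤ l, d = l.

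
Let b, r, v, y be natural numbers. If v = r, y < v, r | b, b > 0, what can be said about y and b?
y < b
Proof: v = r and y < v, so y < r. r | b and b > 0, thus r ≤ b. Since y < r, y < b.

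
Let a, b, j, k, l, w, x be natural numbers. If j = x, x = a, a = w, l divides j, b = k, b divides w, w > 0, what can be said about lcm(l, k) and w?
lcm(l, k) ≤ w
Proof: Since j = x and x = a, j = a. Since a = w, j = w. Since l divides j, l divides w. From b = k and b divides w, k divides w. Since l divides w, lcm(l, k) divides w. Since w > 0, lcm(l, k) ≤ w.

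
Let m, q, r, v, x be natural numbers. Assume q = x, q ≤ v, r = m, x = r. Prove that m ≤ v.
From q = x and x = r, q = r. r = m, so q = m. Since q ≤ v, m ≤ v.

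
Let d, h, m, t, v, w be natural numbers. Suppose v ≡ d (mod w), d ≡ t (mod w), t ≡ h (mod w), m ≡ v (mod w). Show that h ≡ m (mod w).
m ≡ v (mod w) and v ≡ d (mod w), therefore m ≡ d (mod w). Since d ≡ t (mod w), m ≡ t (mod w). t ≡ h (mod w), so m ≡ h (mod w). Then h ≡ m (mod w).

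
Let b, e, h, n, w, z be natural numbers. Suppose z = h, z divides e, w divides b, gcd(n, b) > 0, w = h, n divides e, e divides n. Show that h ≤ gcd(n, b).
e divides n and n divides e, so e = n. Since z divides e, z divides n. Since z = h, h divides n. From w = h and w divides b, h divides b. Since h divides n, h divides gcd(n, b). gcd(n, b) > 0, so h ≤ gcd(n, b).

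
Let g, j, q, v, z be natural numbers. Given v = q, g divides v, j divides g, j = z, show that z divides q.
v = q and g divides v, therefore g divides q. Because j divides g, j divides q. j = z, so z divides q.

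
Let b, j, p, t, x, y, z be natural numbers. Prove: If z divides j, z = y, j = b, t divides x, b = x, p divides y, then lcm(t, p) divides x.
j = b and b = x, thus j = x. Because z = y and z divides j, y divides j. p divides y, so p divides j. Because j = x, p divides x. Because t divides x, lcm(t, p) divides x.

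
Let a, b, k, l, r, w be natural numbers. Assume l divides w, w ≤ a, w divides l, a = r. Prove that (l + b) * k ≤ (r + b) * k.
w divides l and l divides w, so w = l. Since w ≤ a, l ≤ a. a = r, so l ≤ r. Then l + b ≤ r + b. By multiplying by a non-negative, (l + b) * k ≤ (r + b) * k.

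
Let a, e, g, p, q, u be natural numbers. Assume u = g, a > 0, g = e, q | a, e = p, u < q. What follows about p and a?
p < a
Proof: u = g and g = e, therefore u = e. Since e = p, u = p. Because q | a and a > 0, q ≤ a. Since u < q, u < a. Since u = p, p < a.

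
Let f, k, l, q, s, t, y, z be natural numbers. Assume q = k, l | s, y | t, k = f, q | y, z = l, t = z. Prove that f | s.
q = k and k = f, therefore q = f. Since t = z and y | t, y | z. From z = l, y | l. Because q | y, q | l. Since l | s, q | s. q = f, so f | s.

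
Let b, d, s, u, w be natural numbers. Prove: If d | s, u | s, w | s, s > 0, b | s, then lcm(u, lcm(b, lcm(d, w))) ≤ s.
From d | s and w | s, lcm(d, w) | s. Since b | s, lcm(b, lcm(d, w)) | s. Because u | s, lcm(u, lcm(b, lcm(d, w))) | s. Since s > 0, lcm(u, lcm(b, lcm(d, w))) ≤ s.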